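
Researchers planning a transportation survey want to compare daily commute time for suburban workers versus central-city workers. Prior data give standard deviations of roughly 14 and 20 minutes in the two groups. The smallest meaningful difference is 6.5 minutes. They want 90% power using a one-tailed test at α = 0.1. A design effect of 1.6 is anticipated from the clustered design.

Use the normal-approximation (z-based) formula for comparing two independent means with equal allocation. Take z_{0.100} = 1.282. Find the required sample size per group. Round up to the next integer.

n = 149 per group

n = (z_α + z_β)² · (σ₁² + σ₂²) / δ²
  = (1.282 + 1.282)² · (14² + 20² = 596) / 6.5²
  = 6.5741 · 596 / 42.25
  = 92.74
Design effect: 1.6 × 92.74 = 148.38.
Round up → n = 149 per group.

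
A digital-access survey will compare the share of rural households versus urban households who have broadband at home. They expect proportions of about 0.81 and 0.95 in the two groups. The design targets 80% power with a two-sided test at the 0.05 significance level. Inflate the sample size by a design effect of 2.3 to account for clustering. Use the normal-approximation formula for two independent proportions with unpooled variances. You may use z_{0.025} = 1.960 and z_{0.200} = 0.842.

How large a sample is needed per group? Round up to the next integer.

n = 186 per group

n = (z_{α/2} + z_β)² · [p₁(1−p₁) + p₂(1−p₂)] / (p₁ − p₂)²
  = (1.960 + 0.842)² · (0.81·0.19 + 0.95·0.05) / (-0.14)²
  = (2.802)² · (0.1539 + 0.0475) / 0.0196
  = 7.8512 · 0.2014 / 0.0196
  = 80.68
Design effect: 2.3 × 80.68 = 185.55.
Round up → n = 186 per group.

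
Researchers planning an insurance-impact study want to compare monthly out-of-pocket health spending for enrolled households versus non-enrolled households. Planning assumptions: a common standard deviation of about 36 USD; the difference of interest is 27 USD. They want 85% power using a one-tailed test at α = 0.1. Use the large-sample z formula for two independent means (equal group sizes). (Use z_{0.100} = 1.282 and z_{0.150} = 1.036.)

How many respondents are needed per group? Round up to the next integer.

n = (z_α + z_β)² · (σ₁² + σ₂²) / δ²
  = (1.282 + 1.036)² · (2·36² = 2592) / 27²
  = 5.3731 · 2592 / 729
  = 19.10
Round up → n = 20 per group.

n = 20 per group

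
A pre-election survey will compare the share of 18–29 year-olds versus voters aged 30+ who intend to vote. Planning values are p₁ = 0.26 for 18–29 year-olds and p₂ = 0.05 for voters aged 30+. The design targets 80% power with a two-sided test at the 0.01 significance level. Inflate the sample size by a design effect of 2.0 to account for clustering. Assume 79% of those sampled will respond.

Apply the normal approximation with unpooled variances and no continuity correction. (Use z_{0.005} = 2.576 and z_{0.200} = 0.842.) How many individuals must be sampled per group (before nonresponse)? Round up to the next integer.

n = (z_{α/2} + z_β)² · [p₁(1−p₁) + p₂(1−p₂)] / (p₁ − p₂)²
  = (2.576 + 0.842)² · (0.26·0.74 + 0.05·0.95) / (0.21)²
  = (3.418)² · (0.1924 + 0.0475) / 0.0441
  = 11.6827 · 0.2399 / 0.0441
  = 63.55
Design effect: 2.0 × 63.55 = 127.11.
Adjust for 79% response: 127.11 / 0.79 = 160.89.
Round up → n = 161 per group.

n = 161 per group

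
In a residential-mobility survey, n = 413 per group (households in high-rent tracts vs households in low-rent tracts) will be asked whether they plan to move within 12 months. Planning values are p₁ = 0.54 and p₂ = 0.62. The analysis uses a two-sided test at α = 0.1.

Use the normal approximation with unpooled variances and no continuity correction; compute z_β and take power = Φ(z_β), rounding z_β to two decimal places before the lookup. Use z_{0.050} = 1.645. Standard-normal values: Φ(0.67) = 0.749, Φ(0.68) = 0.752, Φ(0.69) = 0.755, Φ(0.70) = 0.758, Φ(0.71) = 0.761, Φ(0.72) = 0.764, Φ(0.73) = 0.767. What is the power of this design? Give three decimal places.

z_β = |p₁−p₂|·√(n/[p₁q₁+p₂q₂]) − z_{α/2}
    = 0.08 · √(413/0.4840) − 1.645
    = 0.08 · 29.2114 − 1.645
    = 2.3369 − 1.645 = 0.6919 → 0.69
Power = Φ(0.69) = 0.755.

Power ≈ 0.755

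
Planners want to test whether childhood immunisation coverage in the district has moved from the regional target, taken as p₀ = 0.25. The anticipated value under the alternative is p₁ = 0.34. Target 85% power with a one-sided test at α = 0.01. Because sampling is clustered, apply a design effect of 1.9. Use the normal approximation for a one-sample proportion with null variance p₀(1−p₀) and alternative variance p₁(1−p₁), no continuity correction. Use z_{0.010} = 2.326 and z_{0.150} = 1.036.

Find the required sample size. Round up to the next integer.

n = [z_α·√(p₀q₀) + z_β·√(p₁q₁)]² / (p₁ − p₀)²
  = [2.326·√(0.25·0.75) + 1.036·√(0.34·0.66)]² / (0.09)²
  = [2.326·0.4330 + 1.036·0.4737]² / 0.0081
  = [1.4979]² / 0.0081
  = 277.02
Design effect: 1.9 × 277.02 = 526.34.
Round up → n = 527.

n = 527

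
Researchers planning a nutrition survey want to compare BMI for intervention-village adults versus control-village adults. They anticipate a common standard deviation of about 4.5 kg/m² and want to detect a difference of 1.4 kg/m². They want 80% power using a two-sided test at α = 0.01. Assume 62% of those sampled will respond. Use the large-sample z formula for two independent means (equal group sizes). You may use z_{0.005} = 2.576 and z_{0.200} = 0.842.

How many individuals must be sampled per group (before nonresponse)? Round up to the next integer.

n = 390 per group

n = (z_{α/2} + z_β)² · (σ₁² + σ₂²) / δ²
  = (2.576 + 0.842)² · (2·4.5² = 40.5) / 1.4²
  = 11.6827 · 40.5 / 1.96
  = 241.40
Adjust for 62% response: 241.40 / 0.62 = 389.36.
Round up → n = 390 per group.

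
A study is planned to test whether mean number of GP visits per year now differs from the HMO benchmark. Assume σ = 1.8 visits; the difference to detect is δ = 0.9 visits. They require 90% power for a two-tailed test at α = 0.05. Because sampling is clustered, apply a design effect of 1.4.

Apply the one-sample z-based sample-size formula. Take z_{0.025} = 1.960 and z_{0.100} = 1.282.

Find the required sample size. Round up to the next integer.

n = 59

n = (z_{α/2} + z_β)² · σ² / δ²
  = (1.960 + 1.282)² · 1.8² / 0.9²
  = 10.5106 · 3.24 / 0.81
  = 42.04
Design effect: 1.4 × 42.04 = 58.86.
Round up → n = 59.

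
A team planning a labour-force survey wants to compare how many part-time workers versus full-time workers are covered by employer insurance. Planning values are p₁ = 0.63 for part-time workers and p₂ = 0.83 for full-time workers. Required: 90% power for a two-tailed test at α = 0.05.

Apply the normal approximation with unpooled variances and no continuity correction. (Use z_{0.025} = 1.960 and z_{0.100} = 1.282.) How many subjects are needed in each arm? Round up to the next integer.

n = 99 per group

n = (z_{α/2} + z_β)² · [p₁(1−p₁) + p₂(1−p₂)] / (p₁ − p₂)²
  = (1.960 + 1.282)² · (0.63·0.37 + 0.83·0.17) / (-0.20)²
  = (3.242)² · (0.2331 + 0.1411) / 0.0400
  = 10.5106 · 0.3742 / 0.0400
  = 98.33
Round up → n = 99 per group.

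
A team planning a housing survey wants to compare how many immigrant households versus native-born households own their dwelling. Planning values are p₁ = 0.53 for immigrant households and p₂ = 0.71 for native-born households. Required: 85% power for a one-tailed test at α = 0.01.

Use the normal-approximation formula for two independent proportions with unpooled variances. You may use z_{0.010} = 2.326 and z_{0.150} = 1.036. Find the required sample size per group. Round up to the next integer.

n = 159 per group

n = (z_α + z_β)² · [p₁(1−p₁) + p₂(1−p₂)] / (p₁ − p₂)²
  = (2.326 + 1.036)² · (0.53·0.47 + 0.71·0.29) / (-0.18)²
  = (3.362)² · (0.2491 + 0.2059) / 0.0324
  = 11.3030 · 0.4550 / 0.0324
  = 158.73
Round up → n = 159 per group.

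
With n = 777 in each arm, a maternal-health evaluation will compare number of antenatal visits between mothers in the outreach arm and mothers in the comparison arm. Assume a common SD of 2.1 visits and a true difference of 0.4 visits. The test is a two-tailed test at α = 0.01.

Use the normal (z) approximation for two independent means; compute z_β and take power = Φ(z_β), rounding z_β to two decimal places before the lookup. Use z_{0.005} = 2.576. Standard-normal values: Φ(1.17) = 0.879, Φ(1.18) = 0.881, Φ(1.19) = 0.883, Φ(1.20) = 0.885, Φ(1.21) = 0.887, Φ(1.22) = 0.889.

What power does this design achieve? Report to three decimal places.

z_β = δ·√(n/(σ₁²+σ₂²)) − z_{α/2}
    = 0.4 · √(777/8.82) − 2.576
    = 0.4 · 9.38591 − 2.576
    = 3.7544 − 2.576 = 1.1784 → 1.18
Power = Φ(1.18) = 0.881.

Power ≈ 0.881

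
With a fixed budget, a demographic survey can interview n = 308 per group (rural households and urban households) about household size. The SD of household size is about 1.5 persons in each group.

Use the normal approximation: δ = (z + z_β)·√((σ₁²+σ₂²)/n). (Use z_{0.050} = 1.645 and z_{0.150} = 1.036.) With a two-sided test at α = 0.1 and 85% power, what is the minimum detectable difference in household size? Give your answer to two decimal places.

Minimum detectable difference ≈ 0.32 persons

δ = (z_{α/2} + z_β) · √((σ₁²+σ₂²)/n)
  = (1.645 + 1.036) · √(4.5/308)
  = 2.681 · √0.01461
  = 2.681 · 0.1209
  = 0.3241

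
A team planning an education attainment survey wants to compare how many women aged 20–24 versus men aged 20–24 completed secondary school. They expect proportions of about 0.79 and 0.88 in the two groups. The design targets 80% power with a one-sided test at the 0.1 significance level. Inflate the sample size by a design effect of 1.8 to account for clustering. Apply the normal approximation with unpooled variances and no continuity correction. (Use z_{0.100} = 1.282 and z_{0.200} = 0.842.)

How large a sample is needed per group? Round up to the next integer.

n = 273 per group

n = (z_α + z_β)² · [p₁(1−p₁) + p₂(1−p₂)] / (p₁ − p₂)²
  = (1.282 + 0.842)² · (0.79·0.21 + 0.88·0.12) / (-0.09)²
  = (2.124)² · (0.1659 + 0.1056) / 0.0081
  = 4.5114 · 0.2715 / 0.0081
  = 151.21
Design effect: 1.8 × 151.21 = 272.19.
Round up → n = 273 per group.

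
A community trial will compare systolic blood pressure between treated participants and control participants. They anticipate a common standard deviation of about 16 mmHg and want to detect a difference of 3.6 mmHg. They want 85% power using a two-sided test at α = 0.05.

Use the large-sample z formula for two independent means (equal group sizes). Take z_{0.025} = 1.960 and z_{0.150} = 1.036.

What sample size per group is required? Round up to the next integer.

n = (z_{α/2} + z_β)² · (σ₁² + σ₂²) / δ²
  = (1.960 + 1.036)² · (2·16² = 512) / 3.6²
  = 8.9760 · 512 / 12.96
  = 354.61
Round up → n = 355 per group.

n = 355 per group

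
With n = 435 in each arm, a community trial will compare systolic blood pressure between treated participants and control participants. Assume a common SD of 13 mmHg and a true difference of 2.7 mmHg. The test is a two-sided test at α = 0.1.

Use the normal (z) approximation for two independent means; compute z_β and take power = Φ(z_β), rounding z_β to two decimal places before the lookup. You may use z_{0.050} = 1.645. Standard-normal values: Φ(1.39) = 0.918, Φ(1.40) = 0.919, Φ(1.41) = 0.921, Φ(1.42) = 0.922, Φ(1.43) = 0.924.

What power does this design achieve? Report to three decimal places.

Power ≈ 0.922

z_β = δ·√(n/(σ₁²+σ₂²)) − z_{α/2}
    = 2.7 · √(435/338) − 1.645
    = 2.7 · 1.13445 − 1.645
    = 3.0630 − 1.645 = 1.4180 → 1.42
Power = Φ(1.42) = 0.922.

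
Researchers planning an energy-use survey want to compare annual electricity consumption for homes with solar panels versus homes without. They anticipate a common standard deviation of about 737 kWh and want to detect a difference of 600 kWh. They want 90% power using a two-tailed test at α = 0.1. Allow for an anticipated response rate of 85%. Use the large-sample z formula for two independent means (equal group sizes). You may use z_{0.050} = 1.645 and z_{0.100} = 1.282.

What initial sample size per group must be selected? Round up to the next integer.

n = 31 per group

n = (z_{α/2} + z_β)² · (σ₁² + σ₂²) / δ²
  = (1.645 + 1.282)² · (2·737² = 1086338) / 600²
  = 8.5673 · 1086338 / 360000
  = 25.85
Adjust for 85% response: 25.85 / 0.85 = 30.42.
Round up → n = 31 per group.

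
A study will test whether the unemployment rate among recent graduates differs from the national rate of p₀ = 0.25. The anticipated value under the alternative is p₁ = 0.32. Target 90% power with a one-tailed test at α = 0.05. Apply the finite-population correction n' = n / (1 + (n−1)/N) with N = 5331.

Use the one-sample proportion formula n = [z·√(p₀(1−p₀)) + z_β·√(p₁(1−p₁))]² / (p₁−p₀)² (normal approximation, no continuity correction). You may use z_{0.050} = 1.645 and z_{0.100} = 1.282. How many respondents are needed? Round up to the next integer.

n = [z_α·√(p₀q₀) + z_β·√(p₁q₁)]² / (p₁ − p₀)²
  = [1.645·√(0.25·0.75) + 1.282·√(0.32·0.68)]² / (0.07)²
  = [1.645·0.4330 + 1.282·0.4665]² / 0.0049
  = [1.3103]² / 0.0049
  = 350.40
Finite-population correction (N = 5331): 350.40 / (1 + (350.40 − 1)/5331) = 328.85.
Round up → n = 329.

n = 329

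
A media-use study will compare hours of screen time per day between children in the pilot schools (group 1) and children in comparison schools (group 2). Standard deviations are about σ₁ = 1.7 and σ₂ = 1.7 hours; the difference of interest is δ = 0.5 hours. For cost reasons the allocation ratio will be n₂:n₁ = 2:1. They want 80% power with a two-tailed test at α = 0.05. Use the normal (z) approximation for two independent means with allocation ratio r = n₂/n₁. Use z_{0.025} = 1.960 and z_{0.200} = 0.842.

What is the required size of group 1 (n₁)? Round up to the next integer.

n₁ = 137

n₁ = (z_{α/2} + z_β)² · (σ₁² + σ₂²/r) / δ²
   = (1.960 + 0.842)² · (1.7² + 1.7²/2) / 0.5²
   = 7.8512 · (2.89 + 1.445) / 0.25
   = 7.8512 · 4.335 / 0.25
   = 136.14
Round up → n₁ = 137; n₂ = r·n₁ = 2 × 137 = 274.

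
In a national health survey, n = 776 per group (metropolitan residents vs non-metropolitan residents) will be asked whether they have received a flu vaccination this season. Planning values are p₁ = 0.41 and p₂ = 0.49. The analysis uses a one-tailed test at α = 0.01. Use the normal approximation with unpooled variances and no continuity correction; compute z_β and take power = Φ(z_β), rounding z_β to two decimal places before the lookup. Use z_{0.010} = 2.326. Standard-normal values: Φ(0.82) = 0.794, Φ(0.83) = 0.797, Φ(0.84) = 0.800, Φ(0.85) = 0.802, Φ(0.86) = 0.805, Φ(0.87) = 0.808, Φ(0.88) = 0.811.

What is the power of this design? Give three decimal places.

Power ≈ 0.802

z_β = |p₁−p₂|·√(n/[p₁q₁+p₂q₂]) − z_α
    = 0.08 · √(776/0.4918) − 2.326
    = 0.08 · 39.7225 − 2.326
    = 3.1778 − 2.326 = 0.8518 → 0.85
Power = Φ(0.85) = 0.802.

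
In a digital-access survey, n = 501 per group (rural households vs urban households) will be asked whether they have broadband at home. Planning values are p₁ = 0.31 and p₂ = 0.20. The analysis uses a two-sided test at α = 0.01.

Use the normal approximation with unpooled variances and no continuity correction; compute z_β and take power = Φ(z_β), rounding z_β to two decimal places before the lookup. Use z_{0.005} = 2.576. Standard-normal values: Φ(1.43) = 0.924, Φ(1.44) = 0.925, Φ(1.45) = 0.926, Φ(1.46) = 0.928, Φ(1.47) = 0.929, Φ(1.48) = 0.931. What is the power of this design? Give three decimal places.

z_β = |p₁−p₂|·√(n/[p₁q₁+p₂q₂]) − z_{α/2}
    = 0.11 · √(501/0.3739) − 2.576
    = 0.11 · 36.6051 − 2.576
    = 4.0266 − 2.576 = 1.4506 → 1.45
Power = Φ(1.45) = 0.926.

Power ≈ 0.926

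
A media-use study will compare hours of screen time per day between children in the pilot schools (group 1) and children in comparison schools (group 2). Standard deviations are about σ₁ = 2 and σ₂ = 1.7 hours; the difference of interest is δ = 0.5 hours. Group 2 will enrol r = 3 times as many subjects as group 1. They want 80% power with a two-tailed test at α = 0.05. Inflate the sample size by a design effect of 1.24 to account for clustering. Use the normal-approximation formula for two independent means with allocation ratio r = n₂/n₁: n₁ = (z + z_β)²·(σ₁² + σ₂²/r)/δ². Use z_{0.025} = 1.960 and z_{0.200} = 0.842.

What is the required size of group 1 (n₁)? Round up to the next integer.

n₁ = (z_{α/2} + z_β)² · (σ₁² + σ₂²/r) / δ²
   = (1.960 + 0.842)² · (2² + 1.7²/3) / 0.5²
   = 7.8512 · (4 + 0.96333) / 0.25
   = 7.8512 · 4.9633 / 0.25
   = 155.87
Design effect: 1.24 × 155.87 = 193.28.
Round up → n₁ = 194; n₂ = r·n₁ = 3 × 194 = 582.

n₁ = 194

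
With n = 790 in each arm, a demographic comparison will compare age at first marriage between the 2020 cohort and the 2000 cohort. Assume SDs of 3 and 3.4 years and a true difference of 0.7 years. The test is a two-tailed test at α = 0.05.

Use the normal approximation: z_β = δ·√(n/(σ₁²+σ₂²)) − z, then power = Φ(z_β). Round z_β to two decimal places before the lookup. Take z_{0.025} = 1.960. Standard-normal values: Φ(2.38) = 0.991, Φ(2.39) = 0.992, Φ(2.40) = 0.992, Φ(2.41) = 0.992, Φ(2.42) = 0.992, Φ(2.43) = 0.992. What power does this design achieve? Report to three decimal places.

Power ≈ 0.991

z_β = δ·√(n/(σ₁²+σ₂²)) − z_{α/2}
    = 0.7 · √(790/20.56) − 1.960
    = 0.7 · 6.19872 − 1.960
    = 4.3391 − 1.960 = 2.3791 → 2.38
Power = Φ(2.38) = 0.991.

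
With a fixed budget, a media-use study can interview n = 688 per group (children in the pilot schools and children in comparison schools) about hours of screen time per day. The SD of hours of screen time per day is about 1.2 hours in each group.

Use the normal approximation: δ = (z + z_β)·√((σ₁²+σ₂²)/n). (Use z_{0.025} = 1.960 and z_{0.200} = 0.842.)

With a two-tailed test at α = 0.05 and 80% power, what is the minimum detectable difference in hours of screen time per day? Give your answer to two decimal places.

δ = (z_{α/2} + z_β) · √((σ₁²+σ₂²)/n)
  = (1.960 + 0.842) · √(2.88/688)
  = 2.802 · √0.00419
  = 2.802 · 0.0647
  = 0.1813

Minimum detectable difference ≈ 0.18 hours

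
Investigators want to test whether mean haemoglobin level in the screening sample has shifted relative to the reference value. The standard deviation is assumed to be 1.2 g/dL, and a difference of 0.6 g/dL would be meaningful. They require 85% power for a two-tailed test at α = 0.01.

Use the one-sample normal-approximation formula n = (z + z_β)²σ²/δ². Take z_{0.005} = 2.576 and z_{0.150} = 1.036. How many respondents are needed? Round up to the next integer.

n = 53

n = (z_{α/2} + z_β)² · σ² / δ²
  = (2.576 + 1.036)² · 1.2² / 0.6²
  = 13.0465 · 1.44 / 0.36
  = 52.19
Round up → n = 53.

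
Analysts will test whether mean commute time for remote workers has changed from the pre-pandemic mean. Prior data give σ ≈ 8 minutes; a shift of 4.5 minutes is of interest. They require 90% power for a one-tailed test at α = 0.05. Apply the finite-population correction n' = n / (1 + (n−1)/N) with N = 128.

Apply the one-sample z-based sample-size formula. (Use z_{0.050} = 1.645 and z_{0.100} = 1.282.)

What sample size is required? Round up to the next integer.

n = (z_α + z_β)² · σ² / δ²
  = (1.645 + 1.282)² · 8² / 4.5²
  = 8.5673 · 64 / 20.25
  = 27.08
Finite-population correction (N = 128): 27.08 / (1 + (27.08 − 1)/128) = 22.49.
Round up → n = 23.

n = 23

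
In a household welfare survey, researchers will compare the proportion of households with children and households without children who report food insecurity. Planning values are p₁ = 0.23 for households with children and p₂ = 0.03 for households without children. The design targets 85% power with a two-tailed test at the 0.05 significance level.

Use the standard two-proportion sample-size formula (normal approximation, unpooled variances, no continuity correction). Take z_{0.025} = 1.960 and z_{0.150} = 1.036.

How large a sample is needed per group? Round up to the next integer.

n = 47 per group

n = (z_{α/2} + z_β)² · [p₁(1−p₁) + p₂(1−p₂)] / (p₁ − p₂)²
  = (1.960 + 1.036)² · (0.23·0.77 + 0.03·0.97) / (0.20)²
  = (2.996)² · (0.1771 + 0.0291) / 0.0400
  = 8.9760 · 0.2062 / 0.0400
  = 46.27
Round up → n = 47 per group.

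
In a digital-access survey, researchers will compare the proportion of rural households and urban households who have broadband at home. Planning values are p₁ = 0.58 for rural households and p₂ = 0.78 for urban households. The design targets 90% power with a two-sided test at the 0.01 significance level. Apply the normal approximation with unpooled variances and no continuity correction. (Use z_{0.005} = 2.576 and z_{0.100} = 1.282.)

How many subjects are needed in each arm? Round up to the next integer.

n = (z_{α/2} + z_β)² · [p₁(1−p₁) + p₂(1−p₂)] / (p₁ − p₂)²
  = (2.576 + 1.282)² · (0.58·0.42 + 0.78·0.22) / (-0.20)²
  = (3.858)² · (0.2436 + 0.1716) / 0.0400
  = 14.8842 · 0.4152 / 0.0400
  = 154.50
Round up → n = 155 per group.

n = 155 per group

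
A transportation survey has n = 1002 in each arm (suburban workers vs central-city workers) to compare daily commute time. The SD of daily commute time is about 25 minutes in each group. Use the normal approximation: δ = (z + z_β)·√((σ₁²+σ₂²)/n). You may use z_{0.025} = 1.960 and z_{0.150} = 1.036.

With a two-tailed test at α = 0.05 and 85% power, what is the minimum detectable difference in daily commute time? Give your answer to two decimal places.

δ = (z_{α/2} + z_β) · √((σ₁²+σ₂²)/n)
  = (1.960 + 1.036) · √(1250/1002)
  = 2.996 · √1.2475
  = 2.996 · 1.1169
  = 3.3463

Minimum detectable difference ≈ 3.35 minutes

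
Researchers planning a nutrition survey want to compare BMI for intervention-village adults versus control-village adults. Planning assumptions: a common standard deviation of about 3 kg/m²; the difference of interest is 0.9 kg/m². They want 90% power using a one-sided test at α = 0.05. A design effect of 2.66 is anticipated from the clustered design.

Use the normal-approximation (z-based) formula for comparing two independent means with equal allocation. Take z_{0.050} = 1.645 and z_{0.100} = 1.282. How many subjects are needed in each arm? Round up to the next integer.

n = 507 per group

n = (z_α + z_β)² · (σ₁² + σ₂²) / δ²
  = (1.645 + 1.282)² · (2·3² = 18) / 0.9²
  = 8.5673 · 18 / 0.81
  = 190.39
Design effect: 2.66 × 190.39 = 506.42.
Round up → n = 507 per group.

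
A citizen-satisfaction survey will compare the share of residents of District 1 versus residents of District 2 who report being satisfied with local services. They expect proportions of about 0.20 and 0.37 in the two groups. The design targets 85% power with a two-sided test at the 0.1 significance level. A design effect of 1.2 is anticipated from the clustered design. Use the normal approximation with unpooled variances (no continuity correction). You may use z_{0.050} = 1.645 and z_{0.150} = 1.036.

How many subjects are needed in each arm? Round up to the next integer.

n = 118 per group

n = (z_{α/2} + z_β)² · [p₁(1−p₁) + p₂(1−p₂)] / (p₁ − p₂)²
  = (1.645 + 1.036)² · (0.20·0.80 + 0.37·0.63) / (-0.17)²
  = (2.681)² · (0.1600 + 0.2331) / 0.0289
  = 7.1878 · 0.3931 / 0.0289
  = 97.77
Design effect: 1.2 × 97.77 = 117.32.
Round up → n = 118 per group.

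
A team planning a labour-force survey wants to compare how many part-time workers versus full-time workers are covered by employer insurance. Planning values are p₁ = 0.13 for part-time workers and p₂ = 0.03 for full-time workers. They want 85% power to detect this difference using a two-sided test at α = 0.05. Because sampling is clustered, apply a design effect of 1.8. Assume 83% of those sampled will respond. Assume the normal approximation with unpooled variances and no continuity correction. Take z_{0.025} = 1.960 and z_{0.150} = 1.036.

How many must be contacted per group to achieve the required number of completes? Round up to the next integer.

n = (z_{α/2} + z_β)² · [p₁(1−p₁) + p₂(1−p₂)] / (p₁ − p₂)²
  = (1.960 + 1.036)² · (0.13·0.87 + 0.03·0.97) / (0.10)²
  = (2.996)² · (0.1131 + 0.0291) / 0.0100
  = 8.9760 · 0.1422 / 0.0100
  = 127.64
Design effect: 1.8 × 127.64 = 229.75.
Adjust for 83% response: 229.75 / 0.83 = 276.81.
Round up → n = 277 per group.

n = 277 per group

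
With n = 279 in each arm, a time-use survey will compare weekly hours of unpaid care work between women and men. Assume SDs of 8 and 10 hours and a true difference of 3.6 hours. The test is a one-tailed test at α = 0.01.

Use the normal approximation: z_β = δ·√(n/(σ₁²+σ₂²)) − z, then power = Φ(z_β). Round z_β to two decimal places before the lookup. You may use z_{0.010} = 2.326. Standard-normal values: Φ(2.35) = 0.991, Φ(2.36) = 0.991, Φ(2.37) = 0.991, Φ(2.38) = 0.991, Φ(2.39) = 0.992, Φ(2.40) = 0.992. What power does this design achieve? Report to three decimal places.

Power ≈ 0.991

z_β = δ·√(n/(σ₁²+σ₂²)) − z_α
    = 3.6 · √(279/164) − 2.326
    = 3.6 · 1.30431 − 2.326
    = 4.6955 − 2.326 = 2.3695 → 2.37
Power = Φ(2.37) = 0.991.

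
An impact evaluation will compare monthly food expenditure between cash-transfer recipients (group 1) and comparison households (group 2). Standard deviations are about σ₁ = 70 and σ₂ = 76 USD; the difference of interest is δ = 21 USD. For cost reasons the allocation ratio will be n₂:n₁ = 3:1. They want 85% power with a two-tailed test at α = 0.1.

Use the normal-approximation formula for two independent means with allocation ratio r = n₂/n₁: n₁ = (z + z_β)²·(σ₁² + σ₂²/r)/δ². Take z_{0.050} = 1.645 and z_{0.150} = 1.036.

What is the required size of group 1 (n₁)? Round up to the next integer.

n₁ = 112

n₁ = (z_{α/2} + z_β)² · (σ₁² + σ₂²/r) / δ²
   = (1.645 + 1.036)² · (70² + 76²/3) / 21²
   = 7.1878 · (4900 + 1925.3) / 441
   = 7.1878 · 6825.3 / 441
   = 111.24
Round up → n₁ = 112; n₂ = r·n₁ = 3 × 112 = 336.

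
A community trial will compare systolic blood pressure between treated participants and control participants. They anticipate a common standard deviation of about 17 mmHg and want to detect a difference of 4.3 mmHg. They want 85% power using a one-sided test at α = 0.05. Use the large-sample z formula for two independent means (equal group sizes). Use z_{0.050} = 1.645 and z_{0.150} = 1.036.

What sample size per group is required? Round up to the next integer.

n = (z_α + z_β)² · (σ₁² + σ₂²) / δ²
  = (1.645 + 1.036)² · (2·17² = 578) / 4.3²
  = 7.1878 · 578 / 18.49
  = 224.69
Round up → n = 225 per group.

n = 225 per group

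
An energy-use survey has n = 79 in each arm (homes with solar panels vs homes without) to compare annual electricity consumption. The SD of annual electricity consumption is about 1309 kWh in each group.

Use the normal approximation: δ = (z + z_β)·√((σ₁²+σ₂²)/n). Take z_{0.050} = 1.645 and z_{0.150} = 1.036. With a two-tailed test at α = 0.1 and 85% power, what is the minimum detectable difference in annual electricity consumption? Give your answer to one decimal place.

δ = (z_{α/2} + z_β) · √((σ₁²+σ₂²)/n)
  = (1.645 + 1.036) · √(3426962/79)
  = 2.681 · √43379.3
  = 2.681 · 208.2769
  = 558.3904

Minimum detectable difference ≈ 558.4 kWh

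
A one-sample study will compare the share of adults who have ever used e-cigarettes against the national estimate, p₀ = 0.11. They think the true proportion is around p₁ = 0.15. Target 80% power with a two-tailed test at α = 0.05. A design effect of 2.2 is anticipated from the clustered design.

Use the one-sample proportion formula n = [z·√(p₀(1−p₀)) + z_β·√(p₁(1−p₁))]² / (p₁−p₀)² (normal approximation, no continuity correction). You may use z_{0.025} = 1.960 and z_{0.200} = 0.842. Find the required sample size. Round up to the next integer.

n = 1149

n = [z_{α/2}·√(p₀q₀) + z_β·√(p₁q₁)]² / (p₁ − p₀)²
  = [1.960·√(0.11·0.89) + 0.842·√(0.15·0.85)]² / (0.04)²
  = [1.960·0.3129 + 0.842·0.3571]² / 0.0016
  = [0.9139]² / 0.0016
  = 522.03
Design effect: 2.2 × 522.03 = 1148.46.
Round up → n = 1149.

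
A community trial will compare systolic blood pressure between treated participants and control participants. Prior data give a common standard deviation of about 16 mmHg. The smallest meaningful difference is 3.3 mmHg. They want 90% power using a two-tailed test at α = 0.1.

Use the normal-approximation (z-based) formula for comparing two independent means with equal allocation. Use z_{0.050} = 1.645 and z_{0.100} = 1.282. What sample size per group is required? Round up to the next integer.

n = 403 per group

n = (z_{α/2} + z_β)² · (σ₁² + σ₂²) / δ²
  = (1.645 + 1.282)² · (2·16² = 512) / 3.3²
  = 8.5673 · 512 / 10.89
  = 402.80
Round up → n = 403 per group.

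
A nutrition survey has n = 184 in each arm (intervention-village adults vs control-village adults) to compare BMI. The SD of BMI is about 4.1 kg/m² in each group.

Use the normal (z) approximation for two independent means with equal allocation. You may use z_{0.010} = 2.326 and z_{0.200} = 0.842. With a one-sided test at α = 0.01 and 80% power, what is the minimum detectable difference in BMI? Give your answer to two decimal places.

δ = (z_α + z_β) · √((σ₁²+σ₂²)/n)
  = (2.326 + 0.842) · √(33.62/184)
  = 3.168 · √0.18272
  = 3.168 · 0.4275
  = 1.3542

Minimum detectable difference ≈ 1.35 kg/m²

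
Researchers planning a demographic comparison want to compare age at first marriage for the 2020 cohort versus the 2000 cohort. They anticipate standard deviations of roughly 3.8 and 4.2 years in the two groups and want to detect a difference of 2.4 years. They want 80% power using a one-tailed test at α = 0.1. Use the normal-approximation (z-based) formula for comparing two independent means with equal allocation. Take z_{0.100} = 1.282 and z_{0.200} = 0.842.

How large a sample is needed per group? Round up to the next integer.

n = 26 per group

n = (z_α + z_β)² · (σ₁² + σ₂²) / δ²
  = (1.282 + 0.842)² · (3.8² + 4.2² = 32.08) / 2.4²
  = 4.5114 · 32.08 / 5.76
  = 25.13
Round up → n = 26 per group.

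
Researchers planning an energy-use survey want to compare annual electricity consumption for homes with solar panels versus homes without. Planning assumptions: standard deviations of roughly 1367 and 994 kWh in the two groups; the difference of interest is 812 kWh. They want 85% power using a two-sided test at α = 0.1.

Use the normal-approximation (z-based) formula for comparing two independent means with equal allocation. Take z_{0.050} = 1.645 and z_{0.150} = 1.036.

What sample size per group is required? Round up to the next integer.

n = 32 per group

n = (z_{α/2} + z_β)² · (σ₁² + σ₂²) / δ²
  = (1.645 + 1.036)² · (1367² + 994² = 2856725) / 812²
  = 7.1878 · 2856725 / 659344
  = 31.14
Round up → n = 32 per group.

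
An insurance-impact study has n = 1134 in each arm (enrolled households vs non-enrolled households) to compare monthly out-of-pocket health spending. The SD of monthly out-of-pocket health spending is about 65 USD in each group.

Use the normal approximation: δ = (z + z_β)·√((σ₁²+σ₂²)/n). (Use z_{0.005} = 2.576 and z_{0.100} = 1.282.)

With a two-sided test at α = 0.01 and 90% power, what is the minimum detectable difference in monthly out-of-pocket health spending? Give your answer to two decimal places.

Minimum detectable difference ≈ 10.53 USD

δ = (z_{α/2} + z_β) · √((σ₁²+σ₂²)/n)
  = (2.576 + 1.282) · √(8450/1134)
  = 3.858 · √7.4515
  = 3.858 · 2.7297
  = 10.5314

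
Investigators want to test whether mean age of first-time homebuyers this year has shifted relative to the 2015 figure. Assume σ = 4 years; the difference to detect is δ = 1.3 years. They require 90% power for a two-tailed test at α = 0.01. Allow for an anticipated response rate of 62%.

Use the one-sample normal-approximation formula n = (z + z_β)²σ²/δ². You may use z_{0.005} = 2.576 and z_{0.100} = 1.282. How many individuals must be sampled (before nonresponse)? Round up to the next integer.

n = (z_{α/2} + z_β)² · σ² / δ²
  = (2.576 + 1.282)² · 4² / 1.3²
  = 14.8842 · 16 / 1.69
  = 140.92
Adjust for 62% response: 140.92 / 0.62 = 227.28.
Round up → n = 228.

n = 228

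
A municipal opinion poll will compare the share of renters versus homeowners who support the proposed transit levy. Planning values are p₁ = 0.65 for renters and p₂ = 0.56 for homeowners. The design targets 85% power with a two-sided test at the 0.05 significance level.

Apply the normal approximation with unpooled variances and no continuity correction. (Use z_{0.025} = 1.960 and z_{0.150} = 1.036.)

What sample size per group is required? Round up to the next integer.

n = 526 per group

n = (z_{α/2} + z_β)² · [p₁(1−p₁) + p₂(1−p₂)] / (p₁ − p₂)²
  = (1.960 + 1.036)² · (0.65·0.35 + 0.56·0.44) / (0.09)²
  = (2.996)² · (0.2275 + 0.2464) / 0.0081
  = 8.9760 · 0.4739 / 0.0081
  = 525.15
Round up → n = 526 per group.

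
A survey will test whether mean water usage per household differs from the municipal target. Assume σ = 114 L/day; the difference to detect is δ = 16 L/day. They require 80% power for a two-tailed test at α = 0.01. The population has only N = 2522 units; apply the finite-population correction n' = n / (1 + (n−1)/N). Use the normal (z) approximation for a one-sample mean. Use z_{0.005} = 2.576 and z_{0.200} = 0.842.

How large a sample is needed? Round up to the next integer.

n = 481

n = (z_{α/2} + z_β)² · σ² / δ²
  = (2.576 + 0.842)² · 114² / 16²
  = 11.6827 · 12996 / 256
  = 593.08
Finite-population correction (N = 2522): 593.08 / (1 + (593.08 − 1)/2522) = 480.32.
Round up → n = 481.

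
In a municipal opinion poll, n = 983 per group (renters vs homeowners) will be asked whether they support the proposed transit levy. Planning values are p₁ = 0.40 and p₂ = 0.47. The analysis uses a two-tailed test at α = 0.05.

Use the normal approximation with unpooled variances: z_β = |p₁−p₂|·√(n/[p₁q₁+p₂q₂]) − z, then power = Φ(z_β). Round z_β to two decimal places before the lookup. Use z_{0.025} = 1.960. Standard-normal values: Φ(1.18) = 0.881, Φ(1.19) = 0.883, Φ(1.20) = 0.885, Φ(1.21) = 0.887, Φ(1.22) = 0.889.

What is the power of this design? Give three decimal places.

z_β = |p₁−p₂|·√(n/[p₁q₁+p₂q₂]) − z_{α/2}
    = 0.07 · √(983/0.4891) − 1.960
    = 0.07 · 44.8309 − 1.960
    = 3.1382 − 1.960 = 1.1782 → 1.18
Power = Φ(1.18) = 0.881.

Power ≈ 0.881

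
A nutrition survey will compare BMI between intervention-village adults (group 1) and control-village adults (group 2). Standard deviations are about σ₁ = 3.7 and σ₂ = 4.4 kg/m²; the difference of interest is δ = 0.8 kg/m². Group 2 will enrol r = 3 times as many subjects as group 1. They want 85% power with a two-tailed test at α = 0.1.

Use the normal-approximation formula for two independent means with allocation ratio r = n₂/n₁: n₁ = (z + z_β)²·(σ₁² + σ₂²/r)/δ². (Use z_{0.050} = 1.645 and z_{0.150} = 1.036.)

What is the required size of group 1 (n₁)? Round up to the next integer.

n₁ = (z_{α/2} + z_β)² · (σ₁² + σ₂²/r) / δ²
   = (1.645 + 1.036)² · (3.7² + 4.4²/3) / 0.8²
   = 7.1878 · (13.69 + 6.4533) / 0.64
   = 7.1878 · 20.1433 / 0.64
   = 226.23
Round up → n₁ = 227; n₂ = r·n₁ = 3 × 227 = 681.

n₁ = 227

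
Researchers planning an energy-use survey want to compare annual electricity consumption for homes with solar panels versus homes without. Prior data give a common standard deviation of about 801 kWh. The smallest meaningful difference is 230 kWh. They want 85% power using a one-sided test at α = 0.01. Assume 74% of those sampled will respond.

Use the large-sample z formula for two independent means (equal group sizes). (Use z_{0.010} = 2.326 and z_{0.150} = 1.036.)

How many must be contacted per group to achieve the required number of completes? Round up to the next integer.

n = (z_α + z_β)² · (σ₁² + σ₂²) / δ²
  = (2.326 + 1.036)² · (2·801² = 1283202) / 230²
  = 11.3030 · 1283202 / 52900
  = 274.18
Adjust for 74% response: 274.18 / 0.74 = 370.51.
Round up → n = 371 per group.

n = 371 per group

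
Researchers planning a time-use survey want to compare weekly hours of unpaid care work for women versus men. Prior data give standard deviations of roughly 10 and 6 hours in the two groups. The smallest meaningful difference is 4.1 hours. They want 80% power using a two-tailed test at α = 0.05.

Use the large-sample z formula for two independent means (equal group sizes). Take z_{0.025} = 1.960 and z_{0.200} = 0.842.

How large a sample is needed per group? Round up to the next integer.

n = 64 per group

n = (z_{α/2} + z_β)² · (σ₁² + σ₂²) / δ²
  = (1.960 + 0.842)² · (10² + 6² = 136) / 4.1²
  = 7.8512 · 136 / 16.81
  = 63.52
Round up → n = 64 per group.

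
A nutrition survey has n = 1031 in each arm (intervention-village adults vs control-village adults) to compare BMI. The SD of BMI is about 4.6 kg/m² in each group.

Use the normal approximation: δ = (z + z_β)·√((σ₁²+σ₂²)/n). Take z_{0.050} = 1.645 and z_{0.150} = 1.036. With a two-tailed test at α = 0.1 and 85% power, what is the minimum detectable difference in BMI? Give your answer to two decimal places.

Minimum detectable difference ≈ 0.54 kg/m²

δ = (z_{α/2} + z_β) · √((σ₁²+σ₂²)/n)
  = (1.645 + 1.036) · √(42.32/1031)
  = 2.681 · √0.04105
  = 2.681 · 0.2026
  = 0.5432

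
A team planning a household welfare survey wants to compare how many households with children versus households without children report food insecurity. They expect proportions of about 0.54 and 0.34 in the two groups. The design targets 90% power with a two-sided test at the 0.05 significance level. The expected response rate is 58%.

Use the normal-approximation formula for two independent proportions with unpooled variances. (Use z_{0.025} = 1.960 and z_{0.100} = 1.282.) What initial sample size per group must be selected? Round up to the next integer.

n = (z_{α/2} + z_β)² · [p₁(1−p₁) + p₂(1−p₂)] / (p₁ − p₂)²
  = (1.960 + 1.282)² · (0.54·0.46 + 0.34·0.66) / (0.20)²
  = (3.242)² · (0.2484 + 0.2244) / 0.0400
  = 10.5106 · 0.4728 / 0.0400
  = 124.23
Adjust for 58% response: 124.23 / 0.58 = 214.20.
Round up → n = 215 per group.

n = 215 per group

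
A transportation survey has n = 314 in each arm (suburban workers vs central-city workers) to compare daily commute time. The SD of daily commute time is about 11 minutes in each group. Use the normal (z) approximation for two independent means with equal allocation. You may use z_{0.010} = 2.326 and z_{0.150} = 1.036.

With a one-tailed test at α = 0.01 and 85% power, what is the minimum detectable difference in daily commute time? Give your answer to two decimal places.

Minimum detectable difference ≈ 2.95 minutes

δ = (z_α + z_β) · √((σ₁²+σ₂²)/n)
  = (2.326 + 1.036) · √(242/314)
  = 3.362 · √0.7707
  = 3.362 · 0.8779
  = 2.9515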